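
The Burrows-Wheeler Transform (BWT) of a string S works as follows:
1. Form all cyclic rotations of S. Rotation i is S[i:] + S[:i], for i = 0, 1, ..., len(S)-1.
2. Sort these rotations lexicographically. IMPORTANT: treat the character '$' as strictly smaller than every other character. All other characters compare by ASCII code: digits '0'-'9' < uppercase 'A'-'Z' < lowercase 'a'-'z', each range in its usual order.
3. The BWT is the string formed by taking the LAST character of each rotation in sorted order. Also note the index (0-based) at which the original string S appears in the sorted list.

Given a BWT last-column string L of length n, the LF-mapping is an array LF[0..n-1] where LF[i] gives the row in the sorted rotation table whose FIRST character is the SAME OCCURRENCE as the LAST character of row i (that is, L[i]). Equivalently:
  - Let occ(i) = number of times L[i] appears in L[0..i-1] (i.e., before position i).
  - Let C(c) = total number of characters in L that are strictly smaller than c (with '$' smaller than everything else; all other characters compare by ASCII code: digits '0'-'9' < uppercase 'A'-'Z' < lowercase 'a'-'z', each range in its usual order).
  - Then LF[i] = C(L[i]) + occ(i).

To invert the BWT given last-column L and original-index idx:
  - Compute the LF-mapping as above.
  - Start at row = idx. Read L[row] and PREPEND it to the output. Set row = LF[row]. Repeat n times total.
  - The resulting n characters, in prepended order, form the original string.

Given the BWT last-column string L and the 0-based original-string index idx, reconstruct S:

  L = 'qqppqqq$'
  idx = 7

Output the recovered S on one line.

LF mapping: 3 4 1 2 5 6 7 0
Walk LF starting at row 7, prepending L[row]:
  step 1: row=7, L[7]='$', prepend. Next row=LF[7]=0
  step 2: row=0, L[0]='q', prepend. Next row=LF[0]=3
  step 3: row=3, L[3]='p', prepend. Next row=LF[3]=2
  step 4: row=2, L[2]='p', prepend. Next row=LF[2]=1
  step 5: row=1, L[1]='q', prepend. Next row=LF[1]=4
  step 6: row=4, L[4]='q', prepend. Next row=LF[4]=5
  step 7: row=5, L[5]='q', prepend. Next row=LF[5]=6
  step 8: row=6, L[6]='q', prepend. Next row=LF[6]=7
Reversed output: qqqqppq$

Answer: qqqqppq$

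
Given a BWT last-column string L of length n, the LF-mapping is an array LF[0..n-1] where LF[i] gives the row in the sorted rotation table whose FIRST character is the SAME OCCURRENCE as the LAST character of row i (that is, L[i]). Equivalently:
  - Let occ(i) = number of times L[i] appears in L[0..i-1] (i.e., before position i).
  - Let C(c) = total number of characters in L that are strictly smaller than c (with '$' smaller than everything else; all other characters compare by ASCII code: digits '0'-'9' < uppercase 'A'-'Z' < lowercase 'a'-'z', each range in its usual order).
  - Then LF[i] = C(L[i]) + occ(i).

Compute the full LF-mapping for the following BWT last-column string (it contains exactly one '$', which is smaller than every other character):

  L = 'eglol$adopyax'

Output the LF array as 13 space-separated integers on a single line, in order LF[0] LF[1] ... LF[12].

Answer: 4 5 6 8 7 0 1 3 9 10 12 2 11

Derivation:
Char counts: '$':1, 'a':2, 'd':1, 'e':1, 'g':1, 'l':2, 'o':2, 'p':1, 'x':1, 'y':1
C (first-col start): C('$')=0, C('a')=1, C('d')=3, C('e')=4, C('g')=5, C('l')=6, C('o')=8, C('p')=10, C('x')=11, C('y')=12
L[0]='e': occ=0, LF[0]=C('e')+0=4+0=4
L[1]='g': occ=0, LF[1]=C('g')+0=5+0=5
L[2]='l': occ=0, LF[2]=C('l')+0=6+0=6
L[3]='o': occ=0, LF[3]=C('o')+0=8+0=8
L[4]='l': occ=1, LF[4]=C('l')+1=6+1=7
L[5]='$': occ=0, LF[5]=C('$')+0=0+0=0
L[6]='a': occ=0, LF[6]=C('a')+0=1+0=1
L[7]='d': occ=0, LF[7]=C('d')+0=3+0=3
L[8]='o': occ=1, LF[8]=C('o')+1=8+1=9
L[9]='p': occ=0, LF[9]=C('p')+0=10+0=10
L[10]='y': occ=0, LF[10]=C('y')+0=12+0=12
L[11]='a': occ=1, LF[11]=C('a')+1=1+1=2
L[12]='x': occ=0, LF[12]=C('x')+0=11+0=11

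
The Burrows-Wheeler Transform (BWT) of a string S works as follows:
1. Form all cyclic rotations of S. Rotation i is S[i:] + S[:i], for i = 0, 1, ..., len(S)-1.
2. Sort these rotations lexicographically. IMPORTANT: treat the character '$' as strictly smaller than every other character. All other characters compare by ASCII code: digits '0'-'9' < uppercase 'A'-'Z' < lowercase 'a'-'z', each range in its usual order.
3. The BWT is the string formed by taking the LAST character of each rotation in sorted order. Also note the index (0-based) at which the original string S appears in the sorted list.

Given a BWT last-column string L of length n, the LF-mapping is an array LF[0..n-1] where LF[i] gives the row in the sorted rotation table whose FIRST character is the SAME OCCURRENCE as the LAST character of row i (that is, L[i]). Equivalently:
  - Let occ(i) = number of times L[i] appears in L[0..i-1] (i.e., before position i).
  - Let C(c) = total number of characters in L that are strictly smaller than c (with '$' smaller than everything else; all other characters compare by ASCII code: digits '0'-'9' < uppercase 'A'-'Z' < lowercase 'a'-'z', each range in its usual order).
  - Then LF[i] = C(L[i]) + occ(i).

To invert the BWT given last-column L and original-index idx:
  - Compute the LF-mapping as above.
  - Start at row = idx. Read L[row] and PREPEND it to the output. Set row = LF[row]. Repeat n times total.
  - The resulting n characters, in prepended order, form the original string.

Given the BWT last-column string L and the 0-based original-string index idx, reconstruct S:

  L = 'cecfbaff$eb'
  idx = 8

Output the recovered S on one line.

LF mapping: 4 6 5 8 2 1 9 10 0 7 3
Walk LF starting at row 8, prepending L[row]:
  step 1: row=8, L[8]='$', prepend. Next row=LF[8]=0
  step 2: row=0, L[0]='c', prepend. Next row=LF[0]=4
  step 3: row=4, L[4]='b', prepend. Next row=LF[4]=2
  step 4: row=2, L[2]='c', prepend. Next row=LF[2]=5
  step 5: row=5, L[5]='a', prepend. Next row=LF[5]=1
  step 6: row=1, L[1]='e', prepend. Next row=LF[1]=6
  step 7: row=6, L[6]='f', prepend. Next row=LF[6]=9
  step 8: row=9, L[9]='e', prepend. Next row=LF[9]=7
  step 9: row=7, L[7]='f', prepend. Next row=LF[7]=10
  step 10: row=10, L[10]='b', prepend. Next row=LF[10]=3
  step 11: row=3, L[3]='f', prepend. Next row=LF[3]=8
Reversed output: fbfefeacbc$

Answer: fbfefeacbc$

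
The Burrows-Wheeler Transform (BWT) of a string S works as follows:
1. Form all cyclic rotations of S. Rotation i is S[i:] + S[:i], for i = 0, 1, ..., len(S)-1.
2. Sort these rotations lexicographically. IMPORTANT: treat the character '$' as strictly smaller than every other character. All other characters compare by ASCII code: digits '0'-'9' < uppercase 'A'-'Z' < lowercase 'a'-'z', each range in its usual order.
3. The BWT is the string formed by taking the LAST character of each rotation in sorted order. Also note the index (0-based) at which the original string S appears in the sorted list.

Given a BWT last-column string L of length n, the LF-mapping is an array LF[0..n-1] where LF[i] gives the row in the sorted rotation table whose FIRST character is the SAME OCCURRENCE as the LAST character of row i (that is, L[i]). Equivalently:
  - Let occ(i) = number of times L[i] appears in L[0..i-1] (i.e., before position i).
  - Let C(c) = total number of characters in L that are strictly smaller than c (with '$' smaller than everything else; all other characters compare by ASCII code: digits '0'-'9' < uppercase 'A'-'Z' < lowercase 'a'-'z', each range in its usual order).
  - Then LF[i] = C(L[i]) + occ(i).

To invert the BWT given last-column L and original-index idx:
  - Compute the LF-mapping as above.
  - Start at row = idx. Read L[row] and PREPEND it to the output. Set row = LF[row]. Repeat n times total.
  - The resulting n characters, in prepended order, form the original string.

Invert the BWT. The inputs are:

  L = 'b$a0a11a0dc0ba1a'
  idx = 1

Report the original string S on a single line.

Answer: 00adaa0a111cabb$

Derivation:
LF mapping: 12 0 7 1 8 4 5 9 2 15 14 3 13 10 6 11
Walk LF starting at row 1, prepending L[row]:
  step 1: row=1, L[1]='$', prepend. Next row=LF[1]=0
  step 2: row=0, L[0]='b', prepend. Next row=LF[0]=12
  step 3: row=12, L[12]='b', prepend. Next row=LF[12]=13
  step 4: row=13, L[13]='a', prepend. Next row=LF[13]=10
  step 5: row=10, L[10]='c', prepend. Next row=LF[10]=14
  step 6: row=14, L[14]='1', prepend. Next row=LF[14]=6
  step 7: row=6, L[6]='1', prepend. Next row=LF[6]=5
  step 8: row=5, L[5]='1', prepend. Next row=LF[5]=4
  step 9: row=4, L[4]='a', prepend. Next row=LF[4]=8
  step 10: row=8, L[8]='0', prepend. Next row=LF[8]=2
  step 11: row=2, L[2]='a', prepend. Next row=LF[2]=7
  step 12: row=7, L[7]='a', prepend. Next row=LF[7]=9
  step 13: row=9, L[9]='d', prepend. Next row=LF[9]=15
  step 14: row=15, L[15]='a', prepend. Next row=LF[15]=11
  step 15: row=11, L[11]='0', prepend. Next row=LF[11]=3
  step 16: row=3, L[3]='0', prepend. Next row=LF[3]=1
Reversed output: 00adaa0a111cabb$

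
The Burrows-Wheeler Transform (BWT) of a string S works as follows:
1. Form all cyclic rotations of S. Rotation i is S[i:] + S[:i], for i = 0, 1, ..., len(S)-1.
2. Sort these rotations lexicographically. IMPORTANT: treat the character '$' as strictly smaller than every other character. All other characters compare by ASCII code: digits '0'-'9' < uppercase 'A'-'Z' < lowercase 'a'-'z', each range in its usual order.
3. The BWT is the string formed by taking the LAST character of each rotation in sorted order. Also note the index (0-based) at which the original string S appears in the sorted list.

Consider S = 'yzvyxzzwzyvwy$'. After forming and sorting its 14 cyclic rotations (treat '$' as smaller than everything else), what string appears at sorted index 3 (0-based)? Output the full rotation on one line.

Answer: wy$yzvyxzzwzyv

Derivation:
All 14 rotations (rotation i = S[i:]+S[:i]):
  rot[0] = yzvyxzzwzyvwy$
  rot[1] = zvyxzzwzyvwy$y
  rot[2] = vyxzzwzyvwy$yz
  rot[3] = yxzzwzyvwy$yzv
  rot[4] = xzzwzyvwy$yzvy
  rot[5] = zzwzyvwy$yzvyx
  rot[6] = zwzyvwy$yzvyxz
  rot[7] = wzyvwy$yzvyxzz
  rot[8] = zyvwy$yzvyxzzw
  rot[9] = yvwy$yzvyxzzwz
  rot[10] = vwy$yzvyxzzwzy
  rot[11] = wy$yzvyxzzwzyv
  rot[12] = y$yzvyxzzwzyvw
  rot[13] = $yzvyxzzwzyvwy
Sorted (with $ < everything):
  sorted[0] = $yzvyxzzwzyvwy
  sorted[1] = vwy$yzvyxzzwzy
  sorted[2] = vyxzzwzyvwy$yz
  sorted[3] = wy$yzvyxzzwzyv
  sorted[4] = wzyvwy$yzvyxzz
  sorted[5] = xzzwzyvwy$yzvy
  sorted[6] = y$yzvyxzzwzyvw
  sorted[7] = yvwy$yzvyxzzwz
  sorted[8] = yxzzwzyvwy$yzv
  sorted[9] = yzvyxzzwzyvwy$
  sorted[10] = zvyxzzwzyvwy$y
  sorted[11] = zwzyvwy$yzvyxz
  sorted[12] = zyvwy$yzvyxzzw
  sorted[13] = zzwzyvwy$yzvyx
sorted[3] = wy$yzvyxzzwzyv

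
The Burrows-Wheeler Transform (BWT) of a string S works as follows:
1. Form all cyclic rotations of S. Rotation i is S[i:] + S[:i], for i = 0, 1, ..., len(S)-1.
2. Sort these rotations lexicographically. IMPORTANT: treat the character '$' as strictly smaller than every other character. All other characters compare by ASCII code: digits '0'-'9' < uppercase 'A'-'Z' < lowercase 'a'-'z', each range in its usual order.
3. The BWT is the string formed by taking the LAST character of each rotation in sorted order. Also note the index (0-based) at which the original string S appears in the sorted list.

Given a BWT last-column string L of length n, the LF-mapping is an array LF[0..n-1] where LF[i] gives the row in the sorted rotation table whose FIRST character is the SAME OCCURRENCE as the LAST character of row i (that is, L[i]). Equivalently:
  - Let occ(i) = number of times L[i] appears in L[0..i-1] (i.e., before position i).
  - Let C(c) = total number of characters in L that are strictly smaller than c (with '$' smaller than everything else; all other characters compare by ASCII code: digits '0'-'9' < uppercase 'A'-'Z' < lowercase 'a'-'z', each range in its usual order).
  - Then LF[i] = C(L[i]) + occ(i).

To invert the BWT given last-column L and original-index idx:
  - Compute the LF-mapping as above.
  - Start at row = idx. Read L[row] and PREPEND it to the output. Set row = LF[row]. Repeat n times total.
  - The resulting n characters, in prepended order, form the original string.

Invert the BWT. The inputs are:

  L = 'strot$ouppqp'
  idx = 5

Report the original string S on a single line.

Answer: puroqtptops$

Derivation:
LF mapping: 8 9 7 1 10 0 2 11 3 4 6 5
Walk LF starting at row 5, prepending L[row]:
  step 1: row=5, L[5]='$', prepend. Next row=LF[5]=0
  step 2: row=0, L[0]='s', prepend. Next row=LF[0]=8
  step 3: row=8, L[8]='p', prepend. Next row=LF[8]=3
  step 4: row=3, L[3]='o', prepend. Next row=LF[3]=1
  step 5: row=1, L[1]='t', prepend. Next row=LF[1]=9
  step 6: row=9, L[9]='p', prepend. Next row=LF[9]=4
  step 7: row=4, L[4]='t', prepend. Next row=LF[4]=10
  step 8: row=10, L[10]='q', prepend. Next row=LF[10]=6
  step 9: row=6, L[6]='o', prepend. Next row=LF[6]=2
  step 10: row=2, L[2]='r', prepend. Next row=LF[2]=7
  step 11: row=7, L[7]='u', prepend. Next row=LF[7]=11
  step 12: row=11, L[11]='p', prepend. Next row=LF[11]=5
Reversed output: puroqtptops$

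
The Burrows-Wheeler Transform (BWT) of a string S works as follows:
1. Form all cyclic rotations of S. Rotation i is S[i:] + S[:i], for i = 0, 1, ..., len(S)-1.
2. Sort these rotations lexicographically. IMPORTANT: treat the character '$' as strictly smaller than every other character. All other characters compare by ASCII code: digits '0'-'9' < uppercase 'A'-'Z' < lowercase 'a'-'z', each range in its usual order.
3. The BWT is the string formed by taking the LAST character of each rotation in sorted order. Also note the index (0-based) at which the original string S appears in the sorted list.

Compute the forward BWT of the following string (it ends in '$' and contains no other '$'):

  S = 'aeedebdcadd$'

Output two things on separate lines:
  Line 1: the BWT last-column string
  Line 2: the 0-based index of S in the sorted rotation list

All 12 rotations (rotation i = S[i:]+S[:i]):
  rot[0] = aeedebdcadd$
  rot[1] = eedebdcadd$a
  rot[2] = edebdcadd$ae
  rot[3] = debdcadd$aee
  rot[4] = ebdcadd$aeed
  rot[5] = bdcadd$aeede
  rot[6] = dcadd$aeedeb
  rot[7] = cadd$aeedebd
  rot[8] = add$aeedebdc
  rot[9] = dd$aeedebdca
  rot[10] = d$aeedebdcad
  rot[11] = $aeedebdcadd
Sorted (with $ < everything):
  sorted[0] = $aeedebdcadd  (last char: 'd')
  sorted[1] = add$aeedebdc  (last char: 'c')
  sorted[2] = aeedebdcadd$  (last char: '$')
  sorted[3] = bdcadd$aeede  (last char: 'e')
  sorted[4] = cadd$aeedebd  (last char: 'd')
  sorted[5] = d$aeedebdcad  (last char: 'd')
  sorted[6] = dcadd$aeedeb  (last char: 'b')
  sorted[7] = dd$aeedebdca  (last char: 'a')
  sorted[8] = debdcadd$aee  (last char: 'e')
  sorted[9] = ebdcadd$aeed  (last char: 'd')
  sorted[10] = edebdcadd$ae  (last char: 'e')
  sorted[11] = eedebdcadd$a  (last char: 'a')
Last column: dc$eddbaedea
Original string S is at sorted index 2

Answer: dc$eddbaedea
2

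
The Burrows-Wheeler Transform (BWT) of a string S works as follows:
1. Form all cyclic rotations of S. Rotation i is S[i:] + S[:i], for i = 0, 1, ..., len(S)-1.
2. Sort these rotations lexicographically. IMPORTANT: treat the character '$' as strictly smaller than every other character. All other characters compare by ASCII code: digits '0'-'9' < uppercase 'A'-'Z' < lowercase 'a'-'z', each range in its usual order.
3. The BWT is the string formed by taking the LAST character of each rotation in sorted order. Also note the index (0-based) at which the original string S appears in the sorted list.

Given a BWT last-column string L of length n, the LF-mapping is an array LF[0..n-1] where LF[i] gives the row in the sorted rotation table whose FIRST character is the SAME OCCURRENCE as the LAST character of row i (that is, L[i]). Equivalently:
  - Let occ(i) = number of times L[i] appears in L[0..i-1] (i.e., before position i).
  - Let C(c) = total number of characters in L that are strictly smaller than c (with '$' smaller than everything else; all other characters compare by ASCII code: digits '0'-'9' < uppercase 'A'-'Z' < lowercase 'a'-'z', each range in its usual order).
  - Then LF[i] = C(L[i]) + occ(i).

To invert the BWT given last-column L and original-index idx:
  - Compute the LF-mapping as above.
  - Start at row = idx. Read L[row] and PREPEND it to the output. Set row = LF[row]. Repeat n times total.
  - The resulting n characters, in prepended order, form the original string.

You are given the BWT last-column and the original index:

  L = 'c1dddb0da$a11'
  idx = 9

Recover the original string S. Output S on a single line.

Answer: d10ad1d1dbac$

Derivation:
LF mapping: 8 2 9 10 11 7 1 12 5 0 6 3 4
Walk LF starting at row 9, prepending L[row]:
  step 1: row=9, L[9]='$', prepend. Next row=LF[9]=0
  step 2: row=0, L[0]='c', prepend. Next row=LF[0]=8
  step 3: row=8, L[8]='a', prepend. Next row=LF[8]=5
  step 4: row=5, L[5]='b', prepend. Next row=LF[5]=7
  step 5: row=7, L[7]='d', prepend. Next row=LF[7]=12
  step 6: row=12, L[12]='1', prepend. Next row=LF[12]=4
  step 7: row=4, L[4]='d', prepend. Next row=LF[4]=11
  step 8: row=11, L[11]='1', prepend. Next row=LF[11]=3
  step 9: row=3, L[3]='d', prepend. Next row=LF[3]=10
  step 10: row=10, L[10]='a', prepend. Next row=LF[10]=6
  step 11: row=6, L[6]='0', prepend. Next row=LF[6]=1
  step 12: row=1, L[1]='1', prepend. Next row=LF[1]=2
  step 13: row=2, L[2]='d', prepend. Next row=LF[2]=9
Reversed output: d10ad1d1dbac$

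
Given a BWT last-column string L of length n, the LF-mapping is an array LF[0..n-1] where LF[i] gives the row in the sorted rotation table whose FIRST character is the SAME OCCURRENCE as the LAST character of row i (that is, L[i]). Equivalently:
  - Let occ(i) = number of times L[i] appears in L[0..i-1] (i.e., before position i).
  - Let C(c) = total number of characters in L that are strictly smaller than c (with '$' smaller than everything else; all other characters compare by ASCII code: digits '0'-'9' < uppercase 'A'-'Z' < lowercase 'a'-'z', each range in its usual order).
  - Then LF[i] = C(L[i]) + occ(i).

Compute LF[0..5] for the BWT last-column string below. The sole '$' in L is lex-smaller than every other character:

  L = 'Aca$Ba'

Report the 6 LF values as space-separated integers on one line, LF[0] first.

Char counts: '$':1, 'A':1, 'B':1, 'a':2, 'c':1
C (first-col start): C('$')=0, C('A')=1, C('B')=2, C('a')=3, C('c')=5
L[0]='A': occ=0, LF[0]=C('A')+0=1+0=1
L[1]='c': occ=0, LF[1]=C('c')+0=5+0=5
L[2]='a': occ=0, LF[2]=C('a')+0=3+0=3
L[3]='$': occ=0, LF[3]=C('$')+0=0+0=0
L[4]='B': occ=0, LF[4]=C('B')+0=2+0=2
L[5]='a': occ=1, LF[5]=C('a')+1=3+1=4

Answer: 1 5 3 0 2 4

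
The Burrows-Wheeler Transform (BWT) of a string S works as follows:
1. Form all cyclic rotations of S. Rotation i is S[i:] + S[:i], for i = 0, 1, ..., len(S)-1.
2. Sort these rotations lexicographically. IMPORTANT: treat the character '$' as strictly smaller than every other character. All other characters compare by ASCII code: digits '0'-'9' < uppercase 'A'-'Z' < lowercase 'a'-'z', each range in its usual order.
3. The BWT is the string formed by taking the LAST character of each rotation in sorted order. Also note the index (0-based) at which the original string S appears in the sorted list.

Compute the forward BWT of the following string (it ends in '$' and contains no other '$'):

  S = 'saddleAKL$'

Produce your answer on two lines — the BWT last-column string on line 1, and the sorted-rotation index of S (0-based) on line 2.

Answer: LeAKsadld$
9

Derivation:
All 10 rotations (rotation i = S[i:]+S[:i]):
  rot[0] = saddleAKL$
  rot[1] = addleAKL$s
  rot[2] = ddleAKL$sa
  rot[3] = dleAKL$sad
  rot[4] = leAKL$sadd
  rot[5] = eAKL$saddl
  rot[6] = AKL$saddle
  rot[7] = KL$saddleA
  rot[8] = L$saddleAK
  rot[9] = $saddleAKL
Sorted (with $ < everything):
  sorted[0] = $saddleAKL  (last char: 'L')
  sorted[1] = AKL$saddle  (last char: 'e')
  sorted[2] = KL$saddleA  (last char: 'A')
  sorted[3] = L$saddleAK  (last char: 'K')
  sorted[4] = addleAKL$s  (last char: 's')
  sorted[5] = ddleAKL$sa  (last char: 'a')
  sorted[6] = dleAKL$sad  (last char: 'd')
  sorted[7] = eAKL$saddl  (last char: 'l')
  sorted[8] = leAKL$sadd  (last char: 'd')
  sorted[9] = saddleAKL$  (last char: '$')
Last column: LeAKsadld$
Original string S is at sorted index 9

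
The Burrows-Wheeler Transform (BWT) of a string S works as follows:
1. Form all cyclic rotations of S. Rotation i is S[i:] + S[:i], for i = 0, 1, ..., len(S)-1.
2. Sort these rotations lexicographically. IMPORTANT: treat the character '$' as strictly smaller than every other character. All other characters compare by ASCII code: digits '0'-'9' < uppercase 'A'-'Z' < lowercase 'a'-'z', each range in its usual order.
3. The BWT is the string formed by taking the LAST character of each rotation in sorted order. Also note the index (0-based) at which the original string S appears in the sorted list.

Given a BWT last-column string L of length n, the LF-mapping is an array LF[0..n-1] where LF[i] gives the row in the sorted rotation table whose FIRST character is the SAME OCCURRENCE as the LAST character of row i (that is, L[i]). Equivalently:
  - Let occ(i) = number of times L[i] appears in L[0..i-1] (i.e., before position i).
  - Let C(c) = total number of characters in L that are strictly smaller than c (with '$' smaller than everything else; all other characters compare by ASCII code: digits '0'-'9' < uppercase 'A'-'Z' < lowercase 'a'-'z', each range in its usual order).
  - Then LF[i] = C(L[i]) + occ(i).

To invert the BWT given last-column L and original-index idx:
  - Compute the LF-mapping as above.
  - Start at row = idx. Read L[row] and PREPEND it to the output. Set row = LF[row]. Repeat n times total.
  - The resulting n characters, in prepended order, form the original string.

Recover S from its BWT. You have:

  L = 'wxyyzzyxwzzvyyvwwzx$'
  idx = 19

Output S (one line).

Answer: zzxzyvyyywzwzwxxvyw$

Derivation:
LF mapping: 3 7 10 11 15 16 12 8 4 17 18 1 13 14 2 5 6 19 9 0
Walk LF starting at row 19, prepending L[row]:
  step 1: row=19, L[19]='$', prepend. Next row=LF[19]=0
  step 2: row=0, L[0]='w', prepend. Next row=LF[0]=3
  step 3: row=3, L[3]='y', prepend. Next row=LF[3]=11
  step 4: row=11, L[11]='v', prepend. Next row=LF[11]=1
  step 5: row=1, L[1]='x', prepend. Next row=LF[1]=7
  step 6: row=7, L[7]='x', prepend. Next row=LF[7]=8
  step 7: row=8, L[8]='w', prepend. Next row=LF[8]=4
  step 8: row=4, L[4]='z', prepend. Next row=LF[4]=15
  step 9: row=15, L[15]='w', prepend. Next row=LF[15]=5
  step 10: row=5, L[5]='z', prepend. Next row=LF[5]=16
  step 11: row=16, L[16]='w', prepend. Next row=LF[16]=6
  step 12: row=6, L[6]='y', prepend. Next row=LF[6]=12
  step 13: row=12, L[12]='y', prepend. Next row=LF[12]=13
  step 14: row=13, L[13]='y', prepend. Next row=LF[13]=14
  step 15: row=14, L[14]='v', prepend. Next row=LF[14]=2
  step 16: row=2, L[2]='y', prepend. Next row=LF[2]=10
  step 17: row=10, L[10]='z', prepend. Next row=LF[10]=18
  step 18: row=18, L[18]='x', prepend. Next row=LF[18]=9
  step 19: row=9, L[9]='z', prepend. Next row=LF[9]=17
  step 20: row=17, L[17]='z', prepend. Next row=LF[17]=19
Reversed output: zzxzyvyyywzwzwxxvyw$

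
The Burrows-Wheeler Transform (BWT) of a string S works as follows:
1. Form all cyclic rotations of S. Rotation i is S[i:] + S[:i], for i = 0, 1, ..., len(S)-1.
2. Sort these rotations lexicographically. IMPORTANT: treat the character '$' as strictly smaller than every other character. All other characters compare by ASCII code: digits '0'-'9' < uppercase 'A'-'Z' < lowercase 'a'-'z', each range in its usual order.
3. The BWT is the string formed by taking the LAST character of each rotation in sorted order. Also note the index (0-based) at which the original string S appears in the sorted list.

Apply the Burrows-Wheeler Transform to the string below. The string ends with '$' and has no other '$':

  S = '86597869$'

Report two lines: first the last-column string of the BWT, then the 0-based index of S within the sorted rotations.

All 9 rotations (rotation i = S[i:]+S[:i]):
  rot[0] = 86597869$
  rot[1] = 6597869$8
  rot[2] = 597869$86
  rot[3] = 97869$865
  rot[4] = 7869$8659
  rot[5] = 869$86597
  rot[6] = 69$865978
  rot[7] = 9$8659786
  rot[8] = $86597869
Sorted (with $ < everything):
  sorted[0] = $86597869  (last char: '9')
  sorted[1] = 597869$86  (last char: '6')
  sorted[2] = 6597869$8  (last char: '8')
  sorted[3] = 69$865978  (last char: '8')
  sorted[4] = 7869$8659  (last char: '9')
  sorted[5] = 86597869$  (last char: '$')
  sorted[6] = 869$86597  (last char: '7')
  sorted[7] = 9$8659786  (last char: '6')
  sorted[8] = 97869$865  (last char: '5')
Last column: 96889$765
Original string S is at sorted index 5

Answer: 96889$765
5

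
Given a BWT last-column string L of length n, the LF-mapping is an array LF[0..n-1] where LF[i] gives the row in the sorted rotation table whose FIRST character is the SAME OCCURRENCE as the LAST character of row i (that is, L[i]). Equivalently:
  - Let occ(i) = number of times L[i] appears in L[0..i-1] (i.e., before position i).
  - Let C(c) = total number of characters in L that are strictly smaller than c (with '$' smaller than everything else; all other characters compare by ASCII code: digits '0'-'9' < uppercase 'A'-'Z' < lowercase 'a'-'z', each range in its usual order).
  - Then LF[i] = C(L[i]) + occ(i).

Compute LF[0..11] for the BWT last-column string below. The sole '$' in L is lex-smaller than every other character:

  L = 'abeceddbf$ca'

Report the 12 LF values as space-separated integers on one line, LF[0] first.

Answer: 1 3 9 5 10 7 8 4 11 0 6 2

Derivation:
Char counts: '$':1, 'a':2, 'b':2, 'c':2, 'd':2, 'e':2, 'f':1
C (first-col start): C('$')=0, C('a')=1, C('b')=3, C('c')=5, C('d')=7, C('e')=9, C('f')=11
L[0]='a': occ=0, LF[0]=C('a')+0=1+0=1
L[1]='b': occ=0, LF[1]=C('b')+0=3+0=3
L[2]='e': occ=0, LF[2]=C('e')+0=9+0=9
L[3]='c': occ=0, LF[3]=C('c')+0=5+0=5
L[4]='e': occ=1, LF[4]=C('e')+1=9+1=10
L[5]='d': occ=0, LF[5]=C('d')+0=7+0=7
L[6]='d': occ=1, LF[6]=C('d')+1=7+1=8
L[7]='b': occ=1, LF[7]=C('b')+1=3+1=4
L[8]='f': occ=0, LF[8]=C('f')+0=11+0=11
L[9]='$': occ=0, LF[9]=C('$')+0=0+0=0
L[10]='c': occ=1, LF[10]=C('c')+1=5+1=6
L[11]='a': occ=1, LF[11]=C('a')+1=1+1=2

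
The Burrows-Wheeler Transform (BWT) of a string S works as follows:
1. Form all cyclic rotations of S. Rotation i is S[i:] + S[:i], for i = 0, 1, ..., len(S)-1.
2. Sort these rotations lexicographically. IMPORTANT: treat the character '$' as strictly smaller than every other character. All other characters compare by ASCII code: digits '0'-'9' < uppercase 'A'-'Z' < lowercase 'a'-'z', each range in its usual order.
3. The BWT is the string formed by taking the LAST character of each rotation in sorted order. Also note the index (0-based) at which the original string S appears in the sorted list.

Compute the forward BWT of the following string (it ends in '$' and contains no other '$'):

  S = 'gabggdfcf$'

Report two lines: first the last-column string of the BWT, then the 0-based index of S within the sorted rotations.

All 10 rotations (rotation i = S[i:]+S[:i]):
  rot[0] = gabggdfcf$
  rot[1] = abggdfcf$g
  rot[2] = bggdfcf$ga
  rot[3] = ggdfcf$gab
  rot[4] = gdfcf$gabg
  rot[5] = dfcf$gabgg
  rot[6] = fcf$gabggd
  rot[7] = cf$gabggdf
  rot[8] = f$gabggdfc
  rot[9] = $gabggdfcf
Sorted (with $ < everything):
  sorted[0] = $gabggdfcf  (last char: 'f')
  sorted[1] = abggdfcf$g  (last char: 'g')
  sorted[2] = bggdfcf$ga  (last char: 'a')
  sorted[3] = cf$gabggdf  (last char: 'f')
  sorted[4] = dfcf$gabgg  (last char: 'g')
  sorted[5] = f$gabggdfc  (last char: 'c')
  sorted[6] = fcf$gabggd  (last char: 'd')
  sorted[7] = gabggdfcf$  (last char: '$')
  sorted[8] = gdfcf$gabg  (last char: 'g')
  sorted[9] = ggdfcf$gab  (last char: 'b')
Last column: fgafgcd$gb
Original string S is at sorted index 7

Answer: fgafgcd$gb
7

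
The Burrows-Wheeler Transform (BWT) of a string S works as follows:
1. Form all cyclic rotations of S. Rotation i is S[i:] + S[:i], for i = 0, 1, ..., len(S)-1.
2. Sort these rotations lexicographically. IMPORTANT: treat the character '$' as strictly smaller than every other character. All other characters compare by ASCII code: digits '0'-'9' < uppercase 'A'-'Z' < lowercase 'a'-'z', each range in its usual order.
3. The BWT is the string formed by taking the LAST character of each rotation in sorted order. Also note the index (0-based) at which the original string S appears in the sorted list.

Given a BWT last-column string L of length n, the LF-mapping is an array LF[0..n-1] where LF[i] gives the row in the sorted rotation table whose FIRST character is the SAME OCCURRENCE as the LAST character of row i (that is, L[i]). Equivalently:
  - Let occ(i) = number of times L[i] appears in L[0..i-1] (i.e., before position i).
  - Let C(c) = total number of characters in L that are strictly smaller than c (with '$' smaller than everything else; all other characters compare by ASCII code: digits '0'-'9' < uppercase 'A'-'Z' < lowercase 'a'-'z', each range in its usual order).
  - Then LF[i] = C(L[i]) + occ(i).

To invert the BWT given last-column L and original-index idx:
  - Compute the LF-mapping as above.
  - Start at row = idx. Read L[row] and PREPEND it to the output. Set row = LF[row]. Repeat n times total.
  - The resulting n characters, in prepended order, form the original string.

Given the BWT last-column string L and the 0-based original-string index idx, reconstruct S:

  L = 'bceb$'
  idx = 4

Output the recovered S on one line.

Answer: ebcb$

Derivation:
LF mapping: 1 3 4 2 0
Walk LF starting at row 4, prepending L[row]:
  step 1: row=4, L[4]='$', prepend. Next row=LF[4]=0
  step 2: row=0, L[0]='b', prepend. Next row=LF[0]=1
  step 3: row=1, L[1]='c', prepend. Next row=LF[1]=3
  step 4: row=3, L[3]='b', prepend. Next row=LF[3]=2
  step 5: row=2, L[2]='e', prepend. Next row=LF[2]=4
Reversed output: ebcb$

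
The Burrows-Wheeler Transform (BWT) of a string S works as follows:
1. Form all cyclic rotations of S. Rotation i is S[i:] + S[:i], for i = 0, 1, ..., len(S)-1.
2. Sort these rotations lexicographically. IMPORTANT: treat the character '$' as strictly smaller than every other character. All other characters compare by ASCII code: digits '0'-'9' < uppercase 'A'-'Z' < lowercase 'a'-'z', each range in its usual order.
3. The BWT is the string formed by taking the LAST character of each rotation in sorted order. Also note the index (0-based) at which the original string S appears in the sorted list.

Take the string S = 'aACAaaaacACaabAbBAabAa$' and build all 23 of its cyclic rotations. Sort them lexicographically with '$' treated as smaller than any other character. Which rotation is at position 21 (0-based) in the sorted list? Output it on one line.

Answer: bBAabAa$aACAaaaacACaabA

Derivation:
All 23 rotations (rotation i = S[i:]+S[:i]):
  rot[0] = aACAaaaacACaabAbBAabAa$
  rot[1] = ACAaaaacACaabAbBAabAa$a
  rot[2] = CAaaaacACaabAbBAabAa$aA
  rot[3] = AaaaacACaabAbBAabAa$aAC
  rot[4] = aaaacACaabAbBAabAa$aACA
  rot[5] = aaacACaabAbBAabAa$aACAa
  rot[6] = aacACaabAbBAabAa$aACAaa
  rot[7] = acACaabAbBAabAa$aACAaaa
  rot[8] = cACaabAbBAabAa$aACAaaaa
  rot[9] = ACaabAbBAabAa$aACAaaaac
  rot[10] = CaabAbBAabAa$aACAaaaacA
  rot[11] = aabAbBAabAa$aACAaaaacAC
  rot[12] = abAbBAabAa$aACAaaaacACa
  rot[13] = bAbBAabAa$aACAaaaacACaa
  rot[14] = AbBAabAa$aACAaaaacACaab
  rot[15] = bBAabAa$aACAaaaacACaabA
  rot[16] = BAabAa$aACAaaaacACaabAb
  rot[17] = AabAa$aACAaaaacACaabAbB
  rot[18] = abAa$aACAaaaacACaabAbBA
  rot[19] = bAa$aACAaaaacACaabAbBAa
  rot[20] = Aa$aACAaaaacACaabAbBAab
  rot[21] = a$aACAaaaacACaabAbBAabA
  rot[22] = $aACAaaaacACaabAbBAabAa
Sorted (with $ < everything):
  sorted[0] = $aACAaaaacACaabAbBAabAa
  sorted[1] = ACAaaaacACaabAbBAabAa$a
  sorted[2] = ACaabAbBAabAa$aACAaaaac
  sorted[3] = Aa$aACAaaaacACaabAbBAab
  sorted[4] = AaaaacACaabAbBAabAa$aAC
  sorted[5] = AabAa$aACAaaaacACaabAbB
  sorted[6] = AbBAabAa$aACAaaaacACaab
  sorted[7] = BAabAa$aACAaaaacACaabAb
  sorted[8] = CAaaaacACaabAbBAabAa$aA
  sorted[9] = CaabAbBAabAa$aACAaaaacA
  sorted[10] = a$aACAaaaacACaabAbBAabA
  sorted[11] = aACAaaaacACaabAbBAabAa$
  sorted[12] = aaaacACaabAbBAabAa$aACA
  sorted[13] = aaacACaabAbBAabAa$aACAa
  sorted[14] = aabAbBAabAa$aACAaaaacAC
  sorted[15] = aacACaabAbBAabAa$aACAaa
  sorted[16] = abAa$aACAaaaacACaabAbBA
  sorted[17] = abAbBAabAa$aACAaaaacACa
  sorted[18] = acACaabAbBAabAa$aACAaaa
  sorted[19] = bAa$aACAaaaacACaabAbBAa
  sorted[20] = bAbBAabAa$aACAaaaacACaa
  sorted[21] = bBAabAa$aACAaaaacACaabA
  sorted[22] = cACaabAbBAabAa$aACAaaaa
sorted[21] = bBAabAa$aACAaaaacACaabA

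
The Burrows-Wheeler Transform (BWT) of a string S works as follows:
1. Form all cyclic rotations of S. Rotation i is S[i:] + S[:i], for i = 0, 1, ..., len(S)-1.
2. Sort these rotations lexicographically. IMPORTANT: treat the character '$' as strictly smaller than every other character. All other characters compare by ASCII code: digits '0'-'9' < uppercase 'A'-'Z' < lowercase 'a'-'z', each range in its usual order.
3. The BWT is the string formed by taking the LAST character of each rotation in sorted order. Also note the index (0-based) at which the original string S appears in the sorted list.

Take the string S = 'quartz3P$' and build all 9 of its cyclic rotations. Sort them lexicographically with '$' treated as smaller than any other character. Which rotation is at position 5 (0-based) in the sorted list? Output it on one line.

Answer: rtz3P$qua

Derivation:
All 9 rotations (rotation i = S[i:]+S[:i]):
  rot[0] = quartz3P$
  rot[1] = uartz3P$q
  rot[2] = artz3P$qu
  rot[3] = rtz3P$qua
  rot[4] = tz3P$quar
  rot[5] = z3P$quart
  rot[6] = 3P$quartz
  rot[7] = P$quartz3
  rot[8] = $quartz3P
Sorted (with $ < everything):
  sorted[0] = $quartz3P
  sorted[1] = 3P$quartz
  sorted[2] = P$quartz3
  sorted[3] = artz3P$qu
  sorted[4] = quartz3P$
  sorted[5] = rtz3P$qua
  sorted[6] = tz3P$quar
  sorted[7] = uartz3P$q
  sorted[8] = z3P$quart
sorted[5] = rtz3P$qua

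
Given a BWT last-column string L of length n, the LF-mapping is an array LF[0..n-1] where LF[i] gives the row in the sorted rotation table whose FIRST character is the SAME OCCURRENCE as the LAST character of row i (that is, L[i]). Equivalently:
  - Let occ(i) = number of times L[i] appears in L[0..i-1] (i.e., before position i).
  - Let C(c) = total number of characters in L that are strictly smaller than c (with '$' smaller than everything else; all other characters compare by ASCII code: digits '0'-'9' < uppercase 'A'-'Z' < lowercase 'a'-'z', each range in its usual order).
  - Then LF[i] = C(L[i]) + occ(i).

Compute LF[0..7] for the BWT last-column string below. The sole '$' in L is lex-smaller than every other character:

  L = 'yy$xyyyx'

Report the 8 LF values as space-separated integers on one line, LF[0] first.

Char counts: '$':1, 'x':2, 'y':5
C (first-col start): C('$')=0, C('x')=1, C('y')=3
L[0]='y': occ=0, LF[0]=C('y')+0=3+0=3
L[1]='y': occ=1, LF[1]=C('y')+1=3+1=4
L[2]='$': occ=0, LF[2]=C('$')+0=0+0=0
L[3]='x': occ=0, LF[3]=C('x')+0=1+0=1
L[4]='y': occ=2, LF[4]=C('y')+2=3+2=5
L[5]='y': occ=3, LF[5]=C('y')+3=3+3=6
L[6]='y': occ=4, LF[6]=C('y')+4=3+4=7
L[7]='x': occ=1, LF[7]=C('x')+1=1+1=2

Answer: 3 4 0 1 5 6 7 2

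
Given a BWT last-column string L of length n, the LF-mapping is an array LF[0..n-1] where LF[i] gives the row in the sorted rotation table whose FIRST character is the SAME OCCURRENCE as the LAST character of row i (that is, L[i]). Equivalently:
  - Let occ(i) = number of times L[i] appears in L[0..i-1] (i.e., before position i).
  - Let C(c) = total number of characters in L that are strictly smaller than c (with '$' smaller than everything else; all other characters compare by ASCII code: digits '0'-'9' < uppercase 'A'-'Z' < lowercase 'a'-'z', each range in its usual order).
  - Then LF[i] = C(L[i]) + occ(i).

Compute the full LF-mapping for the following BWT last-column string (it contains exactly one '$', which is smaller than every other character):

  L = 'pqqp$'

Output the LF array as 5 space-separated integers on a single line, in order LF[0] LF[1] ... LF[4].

Char counts: '$':1, 'p':2, 'q':2
C (first-col start): C('$')=0, C('p')=1, C('q')=3
L[0]='p': occ=0, LF[0]=C('p')+0=1+0=1
L[1]='q': occ=0, LF[1]=C('q')+0=3+0=3
L[2]='q': occ=1, LF[2]=C('q')+1=3+1=4
L[3]='p': occ=1, LF[3]=C('p')+1=1+1=2
L[4]='$': occ=0, LF[4]=C('$')+0=0+0=0

Answer: 1 3 4 2 0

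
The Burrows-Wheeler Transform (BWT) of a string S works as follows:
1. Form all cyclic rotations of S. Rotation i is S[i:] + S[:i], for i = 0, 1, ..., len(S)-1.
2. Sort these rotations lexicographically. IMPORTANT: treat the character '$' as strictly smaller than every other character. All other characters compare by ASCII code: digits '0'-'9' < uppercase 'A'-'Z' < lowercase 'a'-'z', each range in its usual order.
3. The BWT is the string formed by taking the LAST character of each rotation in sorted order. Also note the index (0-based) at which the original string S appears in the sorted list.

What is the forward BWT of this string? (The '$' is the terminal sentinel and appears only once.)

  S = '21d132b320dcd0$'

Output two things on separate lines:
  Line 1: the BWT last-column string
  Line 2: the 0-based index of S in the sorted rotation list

Answer: 0d2d23$3b12dc10
6

Derivation:
All 15 rotations (rotation i = S[i:]+S[:i]):
  rot[0] = 21d132b320dcd0$
  rot[1] = 1d132b320dcd0$2
  rot[2] = d132b320dcd0$21
  rot[3] = 132b320dcd0$21d
  rot[4] = 32b320dcd0$21d1
  rot[5] = 2b320dcd0$21d13
  rot[6] = b320dcd0$21d132
  rot[7] = 320dcd0$21d132b
  rot[8] = 20dcd0$21d132b3
  rot[9] = 0dcd0$21d132b32
  rot[10] = dcd0$21d132b320
  rot[11] = cd0$21d132b320d
  rot[12] = d0$21d132b320dc
  rot[13] = 0$21d132b320dcd
  rot[14] = $21d132b320dcd0
Sorted (with $ < everything):
  sorted[0] = $21d132b320dcd0  (last char: '0')
  sorted[1] = 0$21d132b320dcd  (last char: 'd')
  sorted[2] = 0dcd0$21d132b32  (last char: '2')
  sorted[3] = 132b320dcd0$21d  (last char: 'd')
  sorted[4] = 1d132b320dcd0$2  (last char: '2')
  sorted[5] = 20dcd0$21d132b3  (last char: '3')
  sorted[6] = 21d132b320dcd0$  (last char: '$')
  sorted[7] = 2b320dcd0$21d13  (last char: '3')
  sorted[8] = 320dcd0$21d132b  (last char: 'b')
  sorted[9] = 32b320dcd0$21d1  (last char: '1')
  sorted[10] = b320dcd0$21d132  (last char: '2')
  sorted[11] = cd0$21d132b320d  (last char: 'd')
  sorted[12] = d0$21d132b320dc  (last char: 'c')
  sorted[13] = d132b320dcd0$21  (last char: '1')
  sorted[14] = dcd0$21d132b320  (last char: '0')
Last column: 0d2d23$3b12dc10
Original string S is at sorted index 6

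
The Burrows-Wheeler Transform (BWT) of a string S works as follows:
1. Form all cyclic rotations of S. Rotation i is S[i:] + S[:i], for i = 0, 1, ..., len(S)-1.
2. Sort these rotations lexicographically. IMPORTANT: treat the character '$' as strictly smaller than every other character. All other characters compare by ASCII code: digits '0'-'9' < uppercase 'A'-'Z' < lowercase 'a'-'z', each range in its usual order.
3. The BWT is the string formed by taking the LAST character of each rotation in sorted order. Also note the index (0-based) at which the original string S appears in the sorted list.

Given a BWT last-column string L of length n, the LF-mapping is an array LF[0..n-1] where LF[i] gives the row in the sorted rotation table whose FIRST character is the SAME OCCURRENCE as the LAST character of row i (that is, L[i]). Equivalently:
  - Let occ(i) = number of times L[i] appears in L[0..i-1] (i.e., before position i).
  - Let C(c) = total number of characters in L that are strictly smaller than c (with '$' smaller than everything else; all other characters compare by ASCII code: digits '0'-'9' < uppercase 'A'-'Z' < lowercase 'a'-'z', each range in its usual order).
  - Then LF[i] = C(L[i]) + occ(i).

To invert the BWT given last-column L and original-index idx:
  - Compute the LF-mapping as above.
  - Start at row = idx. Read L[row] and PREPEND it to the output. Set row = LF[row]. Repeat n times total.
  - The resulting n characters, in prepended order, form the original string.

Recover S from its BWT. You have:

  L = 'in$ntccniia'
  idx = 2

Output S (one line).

Answer: cincinnati$

Derivation:
LF mapping: 4 7 0 8 10 2 3 9 5 6 1
Walk LF starting at row 2, prepending L[row]:
  step 1: row=2, L[2]='$', prepend. Next row=LF[2]=0
  step 2: row=0, L[0]='i', prepend. Next row=LF[0]=4
  step 3: row=4, L[4]='t', prepend. Next row=LF[4]=10
  step 4: row=10, L[10]='a', prepend. Next row=LF[10]=1
  step 5: row=1, L[1]='n', prepend. Next row=LF[1]=7
  step 6: row=7, L[7]='n', prepend. Next row=LF[7]=9
  step 7: row=9, L[9]='i', prepend. Next row=LF[9]=6
  step 8: row=6, L[6]='c', prepend. Next row=LF[6]=3
  step 9: row=3, L[3]='n', prepend. Next row=LF[3]=8
  step 10: row=8, L[8]='i', prepend. Next row=LF[8]=5
  step 11: row=5, L[5]='c', prepend. Next row=LF[5]=2
Reversed output: cincinnati$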